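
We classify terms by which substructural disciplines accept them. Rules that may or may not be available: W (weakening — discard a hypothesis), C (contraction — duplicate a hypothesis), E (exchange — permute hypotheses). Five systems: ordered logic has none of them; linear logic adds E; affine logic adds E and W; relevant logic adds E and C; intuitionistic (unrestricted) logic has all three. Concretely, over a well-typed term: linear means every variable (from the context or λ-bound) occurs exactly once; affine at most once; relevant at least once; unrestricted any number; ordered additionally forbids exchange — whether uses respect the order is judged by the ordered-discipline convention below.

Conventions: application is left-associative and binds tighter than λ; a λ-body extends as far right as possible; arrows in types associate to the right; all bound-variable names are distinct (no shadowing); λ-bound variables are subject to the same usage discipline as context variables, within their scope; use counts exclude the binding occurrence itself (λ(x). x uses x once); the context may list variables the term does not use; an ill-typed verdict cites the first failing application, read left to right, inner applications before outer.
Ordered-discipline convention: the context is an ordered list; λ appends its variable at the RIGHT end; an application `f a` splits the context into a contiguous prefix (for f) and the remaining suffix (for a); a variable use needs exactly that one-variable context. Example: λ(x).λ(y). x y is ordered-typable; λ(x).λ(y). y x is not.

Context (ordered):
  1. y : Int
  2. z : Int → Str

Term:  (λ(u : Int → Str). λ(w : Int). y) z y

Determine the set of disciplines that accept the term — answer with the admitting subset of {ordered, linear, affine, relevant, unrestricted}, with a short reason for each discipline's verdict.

admitted in: unrestricted
counts: y=2; z=1; u (bound)=0; w (bound)=0
use order (left to right): y, z, y
typing: the term checks, with type Int
ordered ✗ (repeated use of y ×2; unused: u, w — weakening required)
linear ✗ (repeated use of y ×2; unused: u, w — weakening required)
affine ✗ (repeated use of y ×2)
relevant ✗ (unused: u, w — weakening required)
unrestricted ✓ (typability at Int is all that's needed)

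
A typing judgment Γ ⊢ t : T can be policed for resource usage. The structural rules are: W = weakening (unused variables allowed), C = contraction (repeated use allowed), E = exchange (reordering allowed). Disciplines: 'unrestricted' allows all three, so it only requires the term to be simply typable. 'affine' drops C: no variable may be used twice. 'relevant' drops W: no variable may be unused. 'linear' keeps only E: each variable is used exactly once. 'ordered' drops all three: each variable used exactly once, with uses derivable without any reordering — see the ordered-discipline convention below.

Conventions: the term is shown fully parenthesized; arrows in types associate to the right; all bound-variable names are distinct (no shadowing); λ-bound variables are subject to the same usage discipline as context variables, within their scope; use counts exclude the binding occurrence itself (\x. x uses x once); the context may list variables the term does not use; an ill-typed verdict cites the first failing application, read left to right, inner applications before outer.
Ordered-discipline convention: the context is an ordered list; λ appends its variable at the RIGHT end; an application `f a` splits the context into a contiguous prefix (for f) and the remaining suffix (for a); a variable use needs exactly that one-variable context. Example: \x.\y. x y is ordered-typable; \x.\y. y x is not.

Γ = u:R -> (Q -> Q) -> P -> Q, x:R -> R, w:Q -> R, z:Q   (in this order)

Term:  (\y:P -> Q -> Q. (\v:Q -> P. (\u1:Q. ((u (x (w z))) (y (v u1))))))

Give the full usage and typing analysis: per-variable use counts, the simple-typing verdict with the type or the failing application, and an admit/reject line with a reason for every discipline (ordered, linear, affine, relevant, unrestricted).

usage: u ×1, x ×1, w ×1, z ×1, y [bound] ×1, v [bound] ×1, u1 [bound] ×1
order of uses: u, x, w, z, y, v, u1
typing: well-typed — term : (P -> Q -> Q) -> (Q -> P) -> Q -> P -> Q
ordered ✓ (one use each (u, x, w, z, y, v, u1); ordered split holds)
linear ✓ (each of u, x, w, z, y, v, u1 used exactly once)
affine ✓ (at most one use each (u, x, w, z, y, v, u1))
relevant ✓ (every one of u, x, w, z, y, v, u1 appears)
unrestricted ✓ (well-typed at (P -> Q -> Q) -> (Q -> P) -> Q -> P -> Q; no restrictions here)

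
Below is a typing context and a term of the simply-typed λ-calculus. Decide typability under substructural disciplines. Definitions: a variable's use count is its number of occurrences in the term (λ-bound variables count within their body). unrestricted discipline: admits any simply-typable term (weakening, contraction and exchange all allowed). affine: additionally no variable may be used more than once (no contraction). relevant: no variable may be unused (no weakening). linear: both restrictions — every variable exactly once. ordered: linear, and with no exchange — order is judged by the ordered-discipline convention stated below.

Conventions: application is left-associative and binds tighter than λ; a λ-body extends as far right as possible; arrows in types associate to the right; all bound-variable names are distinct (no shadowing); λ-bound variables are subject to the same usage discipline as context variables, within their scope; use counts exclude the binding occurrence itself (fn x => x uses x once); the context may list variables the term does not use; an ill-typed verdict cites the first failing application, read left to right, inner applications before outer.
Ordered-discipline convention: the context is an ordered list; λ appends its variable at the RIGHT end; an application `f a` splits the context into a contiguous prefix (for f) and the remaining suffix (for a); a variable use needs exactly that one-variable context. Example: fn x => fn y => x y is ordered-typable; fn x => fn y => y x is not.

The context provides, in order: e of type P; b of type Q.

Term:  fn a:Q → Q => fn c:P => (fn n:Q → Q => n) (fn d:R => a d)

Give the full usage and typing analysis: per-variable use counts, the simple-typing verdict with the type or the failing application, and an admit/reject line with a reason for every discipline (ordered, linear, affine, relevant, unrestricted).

counts: e: 0, b: 0, a (λ-bound): 1, c (λ-bound): 0, n (λ-bound): 1, d (λ-bound): 1
left-to-right use order: n, a, d
typing: ill-typed: argument of type R where Q is required
ordered: ✗, not simply typable
linear: ✗, fails simple typing
affine: ✗, a type mismatch blocks all five
relevant: ✗, the type mismatch rejects it
unrestricted: ✗, not simply typable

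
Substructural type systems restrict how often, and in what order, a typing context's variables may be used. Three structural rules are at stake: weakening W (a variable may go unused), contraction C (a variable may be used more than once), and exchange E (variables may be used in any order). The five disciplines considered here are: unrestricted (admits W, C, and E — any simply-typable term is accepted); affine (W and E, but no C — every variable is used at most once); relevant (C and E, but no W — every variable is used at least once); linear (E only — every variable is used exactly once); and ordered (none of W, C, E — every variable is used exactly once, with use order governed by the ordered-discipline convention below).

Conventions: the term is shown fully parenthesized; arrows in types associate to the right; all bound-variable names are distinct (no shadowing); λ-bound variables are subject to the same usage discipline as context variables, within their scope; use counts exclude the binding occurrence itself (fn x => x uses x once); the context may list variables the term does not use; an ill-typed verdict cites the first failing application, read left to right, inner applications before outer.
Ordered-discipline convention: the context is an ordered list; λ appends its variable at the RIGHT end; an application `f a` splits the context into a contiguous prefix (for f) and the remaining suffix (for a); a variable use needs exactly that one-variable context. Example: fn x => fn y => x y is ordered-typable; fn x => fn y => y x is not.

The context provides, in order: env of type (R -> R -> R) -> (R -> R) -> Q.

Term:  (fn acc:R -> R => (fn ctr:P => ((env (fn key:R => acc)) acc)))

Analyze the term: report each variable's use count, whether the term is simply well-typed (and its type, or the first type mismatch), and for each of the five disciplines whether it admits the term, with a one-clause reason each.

counts: env: 1×; acc (bound): 2×; ctr (bound): 0×; key (bound): 0×
use order (left to right): env, acc, acc
typing: ✓ — (R -> R) -> P -> Q
ordered: ✗ — needs contraction — acc ×2; ctr, key never used (weakening)
linear: ✗ — needs contraction — acc ×2; ctr, key never used (weakening)
affine: ✗ — needs contraction — acc ×2
relevant: ✗ — ctr, key never used (weakening)
unrestricted: ✓ — typability at (R -> R) -> P -> Q is all that's needed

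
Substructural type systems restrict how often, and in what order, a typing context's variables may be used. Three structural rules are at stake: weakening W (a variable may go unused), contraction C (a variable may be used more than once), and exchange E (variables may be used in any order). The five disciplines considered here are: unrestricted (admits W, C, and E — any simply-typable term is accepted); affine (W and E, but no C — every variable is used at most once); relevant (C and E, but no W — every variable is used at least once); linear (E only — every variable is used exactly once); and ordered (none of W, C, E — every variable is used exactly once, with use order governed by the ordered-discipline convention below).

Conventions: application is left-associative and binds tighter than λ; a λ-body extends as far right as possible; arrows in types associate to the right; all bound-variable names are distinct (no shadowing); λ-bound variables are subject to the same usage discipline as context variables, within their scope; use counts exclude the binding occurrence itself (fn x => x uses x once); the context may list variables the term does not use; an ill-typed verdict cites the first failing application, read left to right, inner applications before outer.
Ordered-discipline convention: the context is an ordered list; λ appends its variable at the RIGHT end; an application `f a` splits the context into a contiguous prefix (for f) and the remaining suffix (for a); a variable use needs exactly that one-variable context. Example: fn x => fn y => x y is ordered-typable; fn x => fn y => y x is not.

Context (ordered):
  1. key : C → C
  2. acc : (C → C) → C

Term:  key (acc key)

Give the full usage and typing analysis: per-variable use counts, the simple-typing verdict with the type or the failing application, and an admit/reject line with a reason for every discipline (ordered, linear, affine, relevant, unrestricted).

usage: key=2; acc=1
order of uses: key, acc, key
typing: the term checks, with type C
ordered: ✗, repeated use of key ×2
linear: ✗, repeated use of key ×2
affine: ✗, repeated use of key ×2
relevant: ✓, at least one use each (key, acc)
unrestricted: ✓, type-checks (C) and nothing is barred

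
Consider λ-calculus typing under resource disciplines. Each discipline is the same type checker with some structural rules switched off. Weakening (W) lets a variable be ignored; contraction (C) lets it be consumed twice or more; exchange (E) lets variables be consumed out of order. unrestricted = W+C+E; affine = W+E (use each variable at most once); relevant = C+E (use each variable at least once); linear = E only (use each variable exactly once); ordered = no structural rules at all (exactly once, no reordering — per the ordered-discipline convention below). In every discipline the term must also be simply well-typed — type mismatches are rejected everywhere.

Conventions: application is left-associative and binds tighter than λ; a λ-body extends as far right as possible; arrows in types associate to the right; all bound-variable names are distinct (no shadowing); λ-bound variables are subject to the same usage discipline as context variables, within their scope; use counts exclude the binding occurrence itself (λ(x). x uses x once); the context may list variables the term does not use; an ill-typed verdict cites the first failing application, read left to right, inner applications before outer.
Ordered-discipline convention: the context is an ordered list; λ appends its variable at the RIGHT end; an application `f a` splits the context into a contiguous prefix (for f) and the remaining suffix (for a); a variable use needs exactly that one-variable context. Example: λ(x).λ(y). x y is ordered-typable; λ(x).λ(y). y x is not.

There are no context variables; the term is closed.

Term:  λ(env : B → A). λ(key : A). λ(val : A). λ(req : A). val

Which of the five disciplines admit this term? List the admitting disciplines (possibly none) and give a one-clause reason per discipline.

admitting disciplines: affine, unrestricted
usage: env (λ-bound): 0×; key (λ-bound): 0×; val (λ-bound): 1×; req (λ-bound): 0×
order of uses: val
typing: the term checks, with type (B → A) → A → A → A → A
ordered: ✗ — needs weakening: env, key, req unused
linear: ✗ — needs weakening: env, key, req unused
affine: ✓ — env, key, val, req: no repeats, contraction unneeded
relevant: ✗ — needs weakening: env, key, req unused
unrestricted: ✓ — simply typable at (B → A) → A → A → A → A; W, C, E all held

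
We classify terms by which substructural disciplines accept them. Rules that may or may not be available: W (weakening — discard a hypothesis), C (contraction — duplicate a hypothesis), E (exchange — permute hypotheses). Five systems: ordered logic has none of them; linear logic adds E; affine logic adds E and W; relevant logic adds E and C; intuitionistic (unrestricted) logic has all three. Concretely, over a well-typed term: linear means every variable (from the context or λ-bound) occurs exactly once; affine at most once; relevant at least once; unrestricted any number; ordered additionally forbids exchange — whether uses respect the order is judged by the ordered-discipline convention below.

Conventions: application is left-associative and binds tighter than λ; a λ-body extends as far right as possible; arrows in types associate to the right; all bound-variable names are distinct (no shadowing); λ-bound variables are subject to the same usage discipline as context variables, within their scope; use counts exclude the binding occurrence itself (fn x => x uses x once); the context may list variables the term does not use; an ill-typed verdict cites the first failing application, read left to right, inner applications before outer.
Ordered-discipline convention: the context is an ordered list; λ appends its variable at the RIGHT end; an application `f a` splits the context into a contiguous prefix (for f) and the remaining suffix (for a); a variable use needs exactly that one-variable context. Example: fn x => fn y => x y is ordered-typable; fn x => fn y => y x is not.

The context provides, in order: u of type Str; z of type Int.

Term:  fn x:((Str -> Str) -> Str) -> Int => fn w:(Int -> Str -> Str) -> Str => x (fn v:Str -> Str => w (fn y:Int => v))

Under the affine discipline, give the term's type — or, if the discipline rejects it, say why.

term : (((Str -> Str) -> Str) -> Int) -> ((Int -> Str -> Str) -> Str) -> Int
variable uses: u ×0, z ×0, x (λ-bound) ×1, w (λ-bound) ×1, v (λ-bound) ×1, y (λ-bound) ×0
order of uses: x, w, v
typing: ✓ — (((Str -> Str) -> Str) -> Int) -> ((Int -> Str -> Str) -> Str) -> Int
all disciplines: ordered ✗ · linear ✗ · affine ✓ · relevant ✗ · unrestricted ✓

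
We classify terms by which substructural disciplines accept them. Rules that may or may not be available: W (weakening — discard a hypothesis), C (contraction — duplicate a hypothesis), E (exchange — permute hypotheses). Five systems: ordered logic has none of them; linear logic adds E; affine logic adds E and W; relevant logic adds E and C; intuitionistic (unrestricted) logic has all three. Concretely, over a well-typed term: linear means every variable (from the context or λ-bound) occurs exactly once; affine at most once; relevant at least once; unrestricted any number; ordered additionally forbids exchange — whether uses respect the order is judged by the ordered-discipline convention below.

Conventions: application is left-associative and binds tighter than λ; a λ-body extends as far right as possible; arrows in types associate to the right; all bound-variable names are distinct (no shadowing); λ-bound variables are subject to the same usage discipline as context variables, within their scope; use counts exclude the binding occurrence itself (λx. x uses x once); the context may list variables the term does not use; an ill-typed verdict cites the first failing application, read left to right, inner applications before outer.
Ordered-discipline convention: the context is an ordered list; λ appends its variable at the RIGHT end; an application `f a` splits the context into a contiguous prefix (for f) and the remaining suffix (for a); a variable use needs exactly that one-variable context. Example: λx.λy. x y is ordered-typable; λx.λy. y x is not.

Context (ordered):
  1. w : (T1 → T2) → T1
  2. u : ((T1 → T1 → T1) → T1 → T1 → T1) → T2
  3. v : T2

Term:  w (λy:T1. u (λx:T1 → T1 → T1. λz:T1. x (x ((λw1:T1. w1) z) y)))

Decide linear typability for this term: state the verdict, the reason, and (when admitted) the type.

no — needs contraction — x ×2; v left unused
counts: w: 1, u: 1, v: 0, y (bound): 1, x (bound): 2, z (bound): 1, w1 (bound): 1
left-to-right use order: w, u, x, x, w1, z, y
typing: well-typed — term : T1
all disciplines: ordered ✗, linear ✗, affine ✗, relevant ✗, unrestricted ✓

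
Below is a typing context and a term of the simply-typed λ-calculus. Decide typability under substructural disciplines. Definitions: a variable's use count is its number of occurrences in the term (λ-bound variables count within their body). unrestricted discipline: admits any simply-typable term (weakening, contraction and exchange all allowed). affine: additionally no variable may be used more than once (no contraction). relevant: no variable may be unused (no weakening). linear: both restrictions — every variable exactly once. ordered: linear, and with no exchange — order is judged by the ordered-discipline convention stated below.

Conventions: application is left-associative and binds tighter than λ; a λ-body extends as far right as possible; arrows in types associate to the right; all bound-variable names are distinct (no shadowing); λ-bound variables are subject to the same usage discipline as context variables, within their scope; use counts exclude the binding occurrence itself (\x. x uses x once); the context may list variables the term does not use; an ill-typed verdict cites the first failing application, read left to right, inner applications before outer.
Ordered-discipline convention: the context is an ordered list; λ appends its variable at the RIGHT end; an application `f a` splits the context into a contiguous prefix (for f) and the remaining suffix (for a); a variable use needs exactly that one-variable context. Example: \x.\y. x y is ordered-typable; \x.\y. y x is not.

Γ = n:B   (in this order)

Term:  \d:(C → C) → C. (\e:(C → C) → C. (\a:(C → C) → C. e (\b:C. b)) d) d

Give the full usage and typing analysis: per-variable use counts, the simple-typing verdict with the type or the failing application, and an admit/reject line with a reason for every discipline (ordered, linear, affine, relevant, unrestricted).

usage: n: 0×; d (bound): 2×; e (bound): 1×; a (bound): 0×; b (bound): 1×
order of uses: e, b, d, d
typing: well-typed at ((C → C) → C) → C
ordered ✗ (needs contraction — d ×2; needs weakening: n, a unused)
linear ✗ (needs contraction — d ×2; needs weakening: n, a unused)
affine ✗ (needs contraction — d ×2)
relevant ✗ (needs weakening: n, a unused)
unrestricted ✓ (well-typed at ((C → C) → C) → C; no restrictions here)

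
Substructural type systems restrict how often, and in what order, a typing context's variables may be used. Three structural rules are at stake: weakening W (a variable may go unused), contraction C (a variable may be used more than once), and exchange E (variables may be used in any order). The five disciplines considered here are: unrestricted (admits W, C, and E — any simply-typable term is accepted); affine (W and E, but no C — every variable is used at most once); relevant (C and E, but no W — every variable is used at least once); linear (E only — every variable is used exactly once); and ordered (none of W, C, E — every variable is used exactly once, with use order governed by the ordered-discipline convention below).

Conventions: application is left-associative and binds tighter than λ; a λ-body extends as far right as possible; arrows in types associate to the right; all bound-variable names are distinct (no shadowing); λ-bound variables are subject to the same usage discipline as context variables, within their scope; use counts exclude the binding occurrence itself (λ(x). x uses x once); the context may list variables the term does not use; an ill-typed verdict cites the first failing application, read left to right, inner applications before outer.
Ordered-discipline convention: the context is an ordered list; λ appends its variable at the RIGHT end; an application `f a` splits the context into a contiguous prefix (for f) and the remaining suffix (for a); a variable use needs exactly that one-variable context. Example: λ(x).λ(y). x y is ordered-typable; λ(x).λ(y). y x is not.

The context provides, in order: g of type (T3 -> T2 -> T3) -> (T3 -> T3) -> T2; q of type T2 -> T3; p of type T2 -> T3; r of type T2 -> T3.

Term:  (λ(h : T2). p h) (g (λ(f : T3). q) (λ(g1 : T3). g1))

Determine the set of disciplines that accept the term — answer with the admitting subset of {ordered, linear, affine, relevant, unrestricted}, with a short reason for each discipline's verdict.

admitting disciplines: affine, unrestricted
use counts: g ×1, q ×1, p ×1, r ×0, h (λ-bound) ×1, f (λ-bound) ×0, g1 (λ-bound) ×1
use order (left to right): p, h, g, q, g1
typing: the term checks, with type T3
ordered: ✗ — r, f left unused
linear: ✗ — r, f left unused
affine: ✓ — no duplicate uses among g, q, p, r, h, f, g1
relevant: ✗ — r, f left unused
unrestricted: ✓ — well-typed at T3; no restrictions here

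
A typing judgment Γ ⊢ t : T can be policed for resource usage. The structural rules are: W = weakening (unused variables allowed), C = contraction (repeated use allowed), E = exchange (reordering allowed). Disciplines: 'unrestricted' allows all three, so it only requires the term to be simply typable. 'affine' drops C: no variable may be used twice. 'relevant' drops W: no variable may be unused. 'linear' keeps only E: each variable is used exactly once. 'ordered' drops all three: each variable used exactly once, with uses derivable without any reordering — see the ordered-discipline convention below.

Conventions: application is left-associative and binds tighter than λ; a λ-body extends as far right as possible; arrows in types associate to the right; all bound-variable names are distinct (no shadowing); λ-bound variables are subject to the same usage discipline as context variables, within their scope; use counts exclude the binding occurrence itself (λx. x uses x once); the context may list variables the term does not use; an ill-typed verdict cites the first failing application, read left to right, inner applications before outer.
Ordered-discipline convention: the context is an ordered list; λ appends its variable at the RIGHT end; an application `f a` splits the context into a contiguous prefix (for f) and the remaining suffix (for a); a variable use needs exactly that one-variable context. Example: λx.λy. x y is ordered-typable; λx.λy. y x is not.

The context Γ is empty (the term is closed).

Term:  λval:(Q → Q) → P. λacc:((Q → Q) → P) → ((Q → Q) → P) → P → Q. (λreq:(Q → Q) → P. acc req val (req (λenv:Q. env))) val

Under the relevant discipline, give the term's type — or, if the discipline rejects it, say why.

term : ((Q → Q) → P) → (((Q → Q) → P) → ((Q → Q) → P) → P → Q) → Q
counts: val (λ-bound): 2; acc (λ-bound): 1; req (λ-bound): 2; env (λ-bound): 1
use order (left to right): acc, req, val, req, env, val
typing: the term checks, with type ((Q → Q) → P) → (((Q → Q) → P) → ((Q → Q) → P) → P → Q) → Q
per-discipline verdicts: ordered ✗, linear ✗, affine ✗, relevant ✓, unrestricted ✓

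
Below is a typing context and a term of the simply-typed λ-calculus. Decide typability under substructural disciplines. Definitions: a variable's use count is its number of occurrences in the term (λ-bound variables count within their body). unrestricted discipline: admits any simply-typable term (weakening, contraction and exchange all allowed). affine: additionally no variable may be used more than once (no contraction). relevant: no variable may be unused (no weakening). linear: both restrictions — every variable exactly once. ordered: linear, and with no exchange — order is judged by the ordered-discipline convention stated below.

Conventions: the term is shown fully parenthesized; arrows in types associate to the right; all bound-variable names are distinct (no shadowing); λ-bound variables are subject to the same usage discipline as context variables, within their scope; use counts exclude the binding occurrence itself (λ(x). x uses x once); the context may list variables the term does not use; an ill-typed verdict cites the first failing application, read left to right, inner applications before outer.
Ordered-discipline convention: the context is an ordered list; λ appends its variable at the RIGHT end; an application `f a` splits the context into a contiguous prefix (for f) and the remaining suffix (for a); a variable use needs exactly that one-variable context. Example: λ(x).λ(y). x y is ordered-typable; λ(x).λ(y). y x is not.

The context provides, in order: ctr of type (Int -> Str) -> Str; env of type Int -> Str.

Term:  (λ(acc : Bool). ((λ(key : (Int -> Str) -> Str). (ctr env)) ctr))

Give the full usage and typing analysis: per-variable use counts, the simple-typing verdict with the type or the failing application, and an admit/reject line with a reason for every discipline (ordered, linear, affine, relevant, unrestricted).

variable uses: ctr ×2, env ×1, acc (bound) ×0, key (bound) ×0
use order (left to right): ctr, env, ctr
typing: ✓ — Bool -> Str
ordered ✗ (uses contraction: ctr ×2; unused: acc, key — weakening required)
linear ✗ (uses contraction: ctr ×2; unused: acc, key — weakening required)
affine ✗ (uses contraction: ctr ×2)
relevant ✗ (unused: acc, key — weakening required)
unrestricted ✓ (well-typed at Bool -> Str; no restrictions here)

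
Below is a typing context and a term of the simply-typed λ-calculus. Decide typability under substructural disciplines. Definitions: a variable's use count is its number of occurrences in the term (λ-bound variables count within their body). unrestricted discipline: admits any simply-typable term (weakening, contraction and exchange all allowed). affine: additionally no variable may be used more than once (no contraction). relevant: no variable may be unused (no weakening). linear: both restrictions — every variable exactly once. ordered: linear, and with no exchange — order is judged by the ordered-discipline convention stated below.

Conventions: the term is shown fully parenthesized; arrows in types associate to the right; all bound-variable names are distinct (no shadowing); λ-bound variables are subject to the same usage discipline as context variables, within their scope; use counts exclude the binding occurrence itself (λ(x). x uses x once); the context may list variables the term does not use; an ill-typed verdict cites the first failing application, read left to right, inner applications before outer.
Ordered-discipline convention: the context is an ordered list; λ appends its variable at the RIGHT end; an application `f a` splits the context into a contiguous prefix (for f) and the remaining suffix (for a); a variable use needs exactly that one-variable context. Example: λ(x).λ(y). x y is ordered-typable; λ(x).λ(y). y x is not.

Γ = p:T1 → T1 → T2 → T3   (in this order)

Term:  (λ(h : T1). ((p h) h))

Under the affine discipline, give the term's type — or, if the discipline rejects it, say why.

not well-typed under affine — needs contraction — h ×2
use counts: p: 1×; h (λ-bound): 2×
use order (left to right): p, h, h
typing: well-typed at T1 → T2 → T3
all disciplines: ordered ✗ · linear ✗ · affine ✗ · relevant ✓ · unrestricted ✓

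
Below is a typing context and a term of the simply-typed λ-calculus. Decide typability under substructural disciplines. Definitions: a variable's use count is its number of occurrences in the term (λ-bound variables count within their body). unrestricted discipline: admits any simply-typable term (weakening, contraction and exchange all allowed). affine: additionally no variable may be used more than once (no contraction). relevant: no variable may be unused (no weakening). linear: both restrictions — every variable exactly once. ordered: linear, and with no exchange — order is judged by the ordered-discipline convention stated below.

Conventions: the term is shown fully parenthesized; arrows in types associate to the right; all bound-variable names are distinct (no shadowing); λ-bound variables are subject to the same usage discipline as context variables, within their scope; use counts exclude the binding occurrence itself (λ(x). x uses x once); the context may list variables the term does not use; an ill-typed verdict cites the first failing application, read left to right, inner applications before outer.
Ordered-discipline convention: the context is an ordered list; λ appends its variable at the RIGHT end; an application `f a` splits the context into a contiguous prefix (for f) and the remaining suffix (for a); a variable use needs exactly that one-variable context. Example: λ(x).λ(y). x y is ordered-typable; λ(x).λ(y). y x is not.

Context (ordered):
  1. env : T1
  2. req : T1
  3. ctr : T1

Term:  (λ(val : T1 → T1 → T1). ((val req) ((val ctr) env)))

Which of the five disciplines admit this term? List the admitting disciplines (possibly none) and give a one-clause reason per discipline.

admitting disciplines: relevant, unrestricted
counts: env=1, req=1, ctr=1, val [bound]=2
left-to-right use order: val, req, val, ctr, env
typing: well-typed — term : (T1 → T1 → T1) → T1
ordered: ✗ — repeated use of val ×2
linear: ✗ — repeated use of val ×2
affine: ✗ — repeated use of val ×2
relevant: ✓ — at least one use each (env, req, ctr, val)
unrestricted: ✓ — type-checks ((T1 → T1 → T1) → T1) and nothing is barred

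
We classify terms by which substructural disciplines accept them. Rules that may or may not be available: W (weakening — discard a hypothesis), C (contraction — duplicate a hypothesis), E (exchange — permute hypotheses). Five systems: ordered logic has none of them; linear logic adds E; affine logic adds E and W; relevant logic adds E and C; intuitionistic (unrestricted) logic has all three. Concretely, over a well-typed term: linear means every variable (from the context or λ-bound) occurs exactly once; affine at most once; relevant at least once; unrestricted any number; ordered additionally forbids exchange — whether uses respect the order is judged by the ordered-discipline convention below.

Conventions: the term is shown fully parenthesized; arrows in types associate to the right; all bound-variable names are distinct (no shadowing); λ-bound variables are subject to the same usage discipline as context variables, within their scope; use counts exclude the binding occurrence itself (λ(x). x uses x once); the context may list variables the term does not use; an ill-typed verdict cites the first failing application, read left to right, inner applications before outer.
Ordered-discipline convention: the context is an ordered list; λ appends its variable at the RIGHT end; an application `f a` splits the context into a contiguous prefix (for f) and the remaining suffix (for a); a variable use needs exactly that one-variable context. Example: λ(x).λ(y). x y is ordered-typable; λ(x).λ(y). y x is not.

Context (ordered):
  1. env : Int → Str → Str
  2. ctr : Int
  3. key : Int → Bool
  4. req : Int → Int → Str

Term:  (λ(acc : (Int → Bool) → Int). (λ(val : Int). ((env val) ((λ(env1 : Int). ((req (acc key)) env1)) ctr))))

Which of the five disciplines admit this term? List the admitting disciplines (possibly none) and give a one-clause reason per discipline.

accepted by: linear, affine, relevant, unrestricted
counts: env ×1; ctr ×1; key ×1; req ×1; acc [bound] ×1; val [bound] ×1; env1 [bound] ×1
left-to-right use order: env, val, req, acc, key, env1, ctr
typing: well-typed at ((Int → Bool) → Int) → Int → Str
ordered: ✗, needs exchange: uses follow env, val, req, acc, key, env1, ctr
linear: ✓, each of env, ctr, key, req, acc, val, env1 used exactly once
affine: ✓, at most one use each (env, ctr, key, req, acc, val, env1)
relevant: ✓, at least one use each (env, ctr, key, req, acc, val, env1)
unrestricted: ✓, typability at ((Int → Bool) → Int) → Int → Str is all that's needed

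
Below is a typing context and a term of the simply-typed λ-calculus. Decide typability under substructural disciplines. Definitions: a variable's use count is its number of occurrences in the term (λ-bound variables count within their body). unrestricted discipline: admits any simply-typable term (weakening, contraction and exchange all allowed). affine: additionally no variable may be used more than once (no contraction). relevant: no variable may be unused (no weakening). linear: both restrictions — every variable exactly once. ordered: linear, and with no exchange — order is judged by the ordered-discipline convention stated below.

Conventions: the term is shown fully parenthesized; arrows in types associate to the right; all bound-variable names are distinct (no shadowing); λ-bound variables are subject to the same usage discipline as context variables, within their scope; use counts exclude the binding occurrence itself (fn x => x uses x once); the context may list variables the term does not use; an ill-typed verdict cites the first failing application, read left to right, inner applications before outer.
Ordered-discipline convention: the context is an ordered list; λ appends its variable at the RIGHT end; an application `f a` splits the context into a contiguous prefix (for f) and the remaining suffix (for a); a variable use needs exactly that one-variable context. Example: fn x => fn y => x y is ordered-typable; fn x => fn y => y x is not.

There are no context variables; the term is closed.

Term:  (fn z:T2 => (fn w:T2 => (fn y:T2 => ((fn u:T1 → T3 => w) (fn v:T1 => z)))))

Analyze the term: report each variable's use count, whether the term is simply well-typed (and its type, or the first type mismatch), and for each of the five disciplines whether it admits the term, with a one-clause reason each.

variable uses: z [bound]: 1×; w [bound]: 1×; y [bound]: 0×; u [bound]: 0×; v [bound]: 0×
uses in reading order: w, z
typing: ill-typed: an application expects T1 → T3 but receives T1 → T2
ordered ✗ (not simply typable)
linear ✗ (fails simple typing)
affine ✗ (a type mismatch blocks all five)
relevant ✗ (the type mismatch rejects it)
unrestricted ✗ (not simply typable)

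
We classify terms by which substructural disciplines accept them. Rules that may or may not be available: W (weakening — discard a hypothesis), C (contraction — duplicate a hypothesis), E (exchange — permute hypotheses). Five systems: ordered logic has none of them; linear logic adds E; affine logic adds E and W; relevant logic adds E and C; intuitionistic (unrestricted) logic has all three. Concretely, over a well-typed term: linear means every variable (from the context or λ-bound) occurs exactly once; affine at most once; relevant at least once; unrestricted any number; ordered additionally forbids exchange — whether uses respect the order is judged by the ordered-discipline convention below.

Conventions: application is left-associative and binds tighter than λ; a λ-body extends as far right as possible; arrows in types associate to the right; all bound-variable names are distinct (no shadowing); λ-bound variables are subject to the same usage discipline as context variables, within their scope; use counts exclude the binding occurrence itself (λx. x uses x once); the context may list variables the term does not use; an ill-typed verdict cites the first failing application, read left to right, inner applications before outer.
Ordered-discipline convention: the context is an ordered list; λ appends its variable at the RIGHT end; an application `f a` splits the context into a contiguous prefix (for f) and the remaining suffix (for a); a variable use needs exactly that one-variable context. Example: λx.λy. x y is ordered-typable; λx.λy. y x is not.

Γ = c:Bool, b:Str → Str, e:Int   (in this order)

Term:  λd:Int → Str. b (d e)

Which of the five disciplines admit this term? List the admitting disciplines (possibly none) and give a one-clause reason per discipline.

admitted in: affine, unrestricted
variable uses: c ×0; b ×1; e ×1; d (λ-bound) ×1
use order (left to right): b, d, e
typing: ✓ — (Int → Str) → Str
ordered: ✗ — needs weakening: c unused
linear: ✗ — needs weakening: c unused
affine: ✓ — none of c, b, e, d used more than once
relevant: ✗ — needs weakening: c unused
unrestricted: ✓ — type-checks ((Int → Str) → Str) and nothing is barred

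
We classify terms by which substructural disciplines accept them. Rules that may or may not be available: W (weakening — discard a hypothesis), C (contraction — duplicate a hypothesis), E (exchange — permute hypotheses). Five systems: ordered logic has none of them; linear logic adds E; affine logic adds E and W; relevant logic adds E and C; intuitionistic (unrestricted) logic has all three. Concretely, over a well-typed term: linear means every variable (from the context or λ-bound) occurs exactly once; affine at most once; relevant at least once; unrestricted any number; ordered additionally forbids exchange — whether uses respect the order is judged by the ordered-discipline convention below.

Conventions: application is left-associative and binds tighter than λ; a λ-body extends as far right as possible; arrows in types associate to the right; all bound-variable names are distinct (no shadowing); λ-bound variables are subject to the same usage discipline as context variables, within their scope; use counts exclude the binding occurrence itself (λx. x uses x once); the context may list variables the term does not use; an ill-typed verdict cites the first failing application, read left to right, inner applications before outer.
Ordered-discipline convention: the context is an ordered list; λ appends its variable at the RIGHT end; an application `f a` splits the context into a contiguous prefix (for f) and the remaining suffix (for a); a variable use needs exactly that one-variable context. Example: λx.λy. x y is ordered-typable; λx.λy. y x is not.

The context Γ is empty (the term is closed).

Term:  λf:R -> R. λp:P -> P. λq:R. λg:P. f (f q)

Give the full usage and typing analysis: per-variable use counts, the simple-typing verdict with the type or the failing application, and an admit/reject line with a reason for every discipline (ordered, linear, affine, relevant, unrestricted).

counts: f (λ-bound): 2×, p (λ-bound): 0×, q (λ-bound): 1×, g (λ-bound): 0×
order of uses: f, f, q
typing: well-typed at (R -> R) -> (P -> P) -> R -> P -> R
ordered ✗ (needs contraction — f ×2; p, g never used (weakening))
linear ✗ (needs contraction — f ×2; p, g never used (weakening))
affine ✗ (needs contraction — f ×2)
relevant ✗ (p, g never used (weakening))
unrestricted ✓ (well-typed at (R -> R) -> (P -> P) -> R -> P -> R; no restrictions here)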